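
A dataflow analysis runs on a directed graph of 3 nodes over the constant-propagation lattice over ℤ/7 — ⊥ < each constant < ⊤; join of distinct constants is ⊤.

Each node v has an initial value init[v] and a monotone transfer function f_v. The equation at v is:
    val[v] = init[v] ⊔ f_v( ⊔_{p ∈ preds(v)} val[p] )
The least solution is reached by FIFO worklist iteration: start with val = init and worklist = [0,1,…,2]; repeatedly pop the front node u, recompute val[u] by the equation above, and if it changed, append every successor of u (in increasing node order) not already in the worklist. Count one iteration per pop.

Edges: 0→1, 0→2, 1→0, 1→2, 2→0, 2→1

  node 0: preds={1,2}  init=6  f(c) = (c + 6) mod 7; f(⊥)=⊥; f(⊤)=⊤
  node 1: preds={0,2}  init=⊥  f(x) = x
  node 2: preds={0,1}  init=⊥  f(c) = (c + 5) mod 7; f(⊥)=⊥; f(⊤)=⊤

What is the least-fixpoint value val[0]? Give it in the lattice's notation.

⊤

Trace (8 dequeues):
  [1] u=0 | in ⊥ | out 6 | ==
  [2] u=1 | in 6 | out 6 | prev ⊥ | push {0}
  [3] u=2 | in 6 | out 4 | prev ⊥ | push {1}
  [4] u=0 | in ⊤ | out ⊤ | prev 6 | push {2}
  [5] u=1 | in ⊤ | out ⊤ | prev 6 | push {0}
  [6] u=2 | in ⊤ | out ⊤ | prev 4 | push {1}
  [7] u=0 | in ⊤ | out ⊤ | ==
  [8] u=1 | in ⊤ | out ⊤ | ==

Converged values:
  [0] ⊤
  [1] ⊤
  [2] ⊤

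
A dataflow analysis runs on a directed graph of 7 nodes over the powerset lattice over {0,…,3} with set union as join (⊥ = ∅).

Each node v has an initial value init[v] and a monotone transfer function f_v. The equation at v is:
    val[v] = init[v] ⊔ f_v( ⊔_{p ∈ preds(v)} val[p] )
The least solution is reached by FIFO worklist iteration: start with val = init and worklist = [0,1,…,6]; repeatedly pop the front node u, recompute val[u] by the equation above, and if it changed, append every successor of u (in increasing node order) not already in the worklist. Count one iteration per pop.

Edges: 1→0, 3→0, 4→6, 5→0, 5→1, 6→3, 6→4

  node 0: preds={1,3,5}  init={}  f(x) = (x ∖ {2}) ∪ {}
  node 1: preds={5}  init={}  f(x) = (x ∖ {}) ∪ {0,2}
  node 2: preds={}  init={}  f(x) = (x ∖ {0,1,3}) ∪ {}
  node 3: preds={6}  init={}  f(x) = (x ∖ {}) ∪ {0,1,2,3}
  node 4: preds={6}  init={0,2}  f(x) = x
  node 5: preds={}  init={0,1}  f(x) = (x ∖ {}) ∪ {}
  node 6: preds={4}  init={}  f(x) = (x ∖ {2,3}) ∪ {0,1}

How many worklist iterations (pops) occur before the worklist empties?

11

Iteration log — 11 steps:
  step 1. node 0  ⊔preds={0,1}  new={0,1}  old={}  +wl: 
  step 2. node 1  ⊔preds={0,1}  new={0,1,2}  old={}  +wl: 0
  step 3. node 2  ⊔preds={}  new={}  stable
  step 4. node 3  ⊔preds={}  new={0,1,2,3}  old={}  +wl: 
  step 5. node 4  ⊔preds={}  new={0,2}  stable
  step 6. node 5  ⊔preds={}  new={0,1}  stable
  step 7. node 6  ⊔preds={0,2}  new={0,1}  old={}  +wl: 3,4
  step 8. node 0  ⊔preds={0,1,2,3}  new={0,1,3}  old={0,1}  +wl: 
  step 9. node 3  ⊔preds={0,1}  new={0,1,2,3}  stable
  step 10. node 4  ⊔preds={0,1}  new={0,1,2}  old={0,2}  +wl: 6
  step 11. node 6  ⊔preds={0,1,2}  new={0,1}  stable

Least fixpoint reached:
  node 0: {0,1,3}
  node 1: {0,1,2}
  node 2: {}
  node 3: {0,1,2,3}
  node 4: {0,1,2}
  node 5: {0,1}
  node 6: {0,1}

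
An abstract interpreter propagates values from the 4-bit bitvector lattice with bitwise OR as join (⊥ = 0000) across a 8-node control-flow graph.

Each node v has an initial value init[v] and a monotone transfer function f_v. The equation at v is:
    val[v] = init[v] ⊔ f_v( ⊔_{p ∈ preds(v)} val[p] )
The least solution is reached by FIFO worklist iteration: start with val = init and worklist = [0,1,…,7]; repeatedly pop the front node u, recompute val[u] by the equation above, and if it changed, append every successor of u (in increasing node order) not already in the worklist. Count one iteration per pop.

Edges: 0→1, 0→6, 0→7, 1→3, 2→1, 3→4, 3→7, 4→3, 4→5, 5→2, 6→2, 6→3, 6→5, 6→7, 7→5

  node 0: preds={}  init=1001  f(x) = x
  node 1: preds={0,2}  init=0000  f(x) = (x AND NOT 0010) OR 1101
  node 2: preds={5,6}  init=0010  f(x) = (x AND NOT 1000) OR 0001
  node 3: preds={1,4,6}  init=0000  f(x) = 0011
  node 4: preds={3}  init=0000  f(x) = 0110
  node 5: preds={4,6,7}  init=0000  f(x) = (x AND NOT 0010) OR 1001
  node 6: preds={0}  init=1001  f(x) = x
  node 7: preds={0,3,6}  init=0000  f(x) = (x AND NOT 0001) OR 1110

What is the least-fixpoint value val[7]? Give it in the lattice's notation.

1110

Trace (13 dequeues):
  [1] u=0 | in 0000 | out 1001 | ==
  [2] u=1 | in 1011 | out 1101 | prev 0000 | push {}
  [3] u=2 | in 1001 | out 0011 | prev 0010 | push {1}
  [4] u=3 | in 1101 | out 0011 | prev 0000 | push {}
  [5] u=4 | in 0011 | out 0110 | prev 0000 | push {3}
  [6] u=5 | in 1111 | out 1101 | prev 0000 | push {2}
  [7] u=6 | in 1001 | out 1001 | ==
  [8] u=7 | in 1011 | out 1110 | prev 0000 | push {5}
  [9] u=1 | in 1011 | out 1101 | ==
  [10] u=3 | in 1111 | out 0011 | ==
  [11] u=2 | in 1101 | out 0111 | prev 0011 | push {1}
  [12] u=5 | in 1111 | out 1101 | ==
  [13] u=1 | in 1111 | out 1101 | ==

Converged values:
  [0] 1001
  [1] 1101
  [2] 0111
  [3] 0011
  [4] 0110
  [5] 1101
  [6] 1001
  [7] 1110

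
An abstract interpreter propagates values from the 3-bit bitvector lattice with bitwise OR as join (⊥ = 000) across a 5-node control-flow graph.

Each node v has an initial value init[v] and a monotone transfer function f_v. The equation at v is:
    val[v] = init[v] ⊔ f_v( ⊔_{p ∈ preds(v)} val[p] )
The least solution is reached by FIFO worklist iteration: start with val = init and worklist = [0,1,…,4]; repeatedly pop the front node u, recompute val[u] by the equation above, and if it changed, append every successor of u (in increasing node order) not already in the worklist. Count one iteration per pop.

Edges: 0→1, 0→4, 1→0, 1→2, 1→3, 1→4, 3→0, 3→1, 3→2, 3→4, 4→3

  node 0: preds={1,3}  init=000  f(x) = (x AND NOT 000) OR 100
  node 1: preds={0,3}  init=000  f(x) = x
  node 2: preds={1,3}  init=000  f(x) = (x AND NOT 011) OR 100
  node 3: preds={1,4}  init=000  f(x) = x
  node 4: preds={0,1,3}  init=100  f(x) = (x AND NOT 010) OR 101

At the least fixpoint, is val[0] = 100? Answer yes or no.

Iteration log — 15 steps:
  step 1. node 0  ⊔preds=000  new=100  old=000  +wl: 
  step 2. node 1  ⊔preds=100  new=100  old=000  +wl: 0
  step 3. node 2  ⊔preds=100  new=100  old=000  +wl: 
  step 4. node 3  ⊔preds=100  new=100  old=000  +wl: 1,2
  step 5. node 4  ⊔preds=100  new=101  old=100  +wl: 3
  step 6. node 0  ⊔preds=100  new=100  stable
  step 7. node 1  ⊔preds=100  new=100  stable
  step 8. node 2  ⊔preds=100  new=100  stable
  step 9. node 3  ⊔preds=101  new=101  old=100  +wl: 0,1,2,4
  step 10. node 0  ⊔preds=101  new=101  old=100  +wl: 
  step 11. node 1  ⊔preds=101  new=101  old=100  +wl: 0,3
  step 12. node 2  ⊔preds=101  new=100  stable
  step 13. node 4  ⊔preds=101  new=101  stable
  step 14. node 0  ⊔preds=101  new=101  stable
  step 15. node 3  ⊔preds=101  new=101  stable

Least fixpoint reached:
  node 0: 101
  node 1: 101
  node 2: 100
  node 3: 101
  node 4: 101

no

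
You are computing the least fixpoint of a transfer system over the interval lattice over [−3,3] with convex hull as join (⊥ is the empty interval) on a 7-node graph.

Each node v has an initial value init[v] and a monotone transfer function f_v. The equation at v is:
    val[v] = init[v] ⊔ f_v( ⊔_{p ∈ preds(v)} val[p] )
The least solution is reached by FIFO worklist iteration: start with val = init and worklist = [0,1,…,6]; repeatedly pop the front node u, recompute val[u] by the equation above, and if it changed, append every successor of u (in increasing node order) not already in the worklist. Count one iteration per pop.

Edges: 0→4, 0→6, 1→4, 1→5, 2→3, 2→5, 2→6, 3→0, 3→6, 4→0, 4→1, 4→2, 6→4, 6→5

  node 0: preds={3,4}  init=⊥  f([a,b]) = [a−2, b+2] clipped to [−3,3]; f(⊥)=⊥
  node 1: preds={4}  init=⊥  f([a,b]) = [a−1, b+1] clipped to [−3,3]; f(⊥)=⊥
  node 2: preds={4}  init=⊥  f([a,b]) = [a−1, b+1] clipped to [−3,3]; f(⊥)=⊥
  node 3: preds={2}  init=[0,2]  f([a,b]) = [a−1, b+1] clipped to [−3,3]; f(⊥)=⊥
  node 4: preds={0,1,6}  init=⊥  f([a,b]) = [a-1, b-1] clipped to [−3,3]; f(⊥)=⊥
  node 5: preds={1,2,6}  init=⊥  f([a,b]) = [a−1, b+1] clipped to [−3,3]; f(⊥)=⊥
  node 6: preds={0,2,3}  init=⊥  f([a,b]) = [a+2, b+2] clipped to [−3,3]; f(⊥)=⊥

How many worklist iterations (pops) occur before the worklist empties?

Trace (18 dequeues):
  [1] u=0 | in [0,2] | out [-2,3] | prev ⊥ | push {}
  [2] u=1 | in ⊥ | out ⊥ | ==
  [3] u=2 | in ⊥ | out ⊥ | ==
  [4] u=3 | in ⊥ | out [0,2] | ==
  [5] u=4 | in [-2,3] | out [-3,2] | prev ⊥ | push {0,1,2}
  [6] u=5 | in ⊥ | out ⊥ | ==
  [7] u=6 | in [-2,3] | out [0,3] | prev ⊥ | push {4,5}
  [8] u=0 | in [-3,2] | out [-3,3] | prev [-2,3] | push {6}
  [9] u=1 | in [-3,2] | out [-3,3] | prev ⊥ | push {}
  [10] u=2 | in [-3,2] | out [-3,3] | prev ⊥ | push {3}
  [11] u=4 | in [-3,3] | out [-3,2] | ==
  [12] u=5 | in [-3,3] | out [-3,3] | prev ⊥ | push {}
  [13] u=6 | in [-3,3] | out [-1,3] | prev [0,3] | push {4,5}
  [14] u=3 | in [-3,3] | out [-3,3] | prev [0,2] | push {0,6}
  [15] u=4 | in [-3,3] | out [-3,2] | ==
  [16] u=5 | in [-3,3] | out [-3,3] | ==
  [17] u=0 | in [-3,3] | out [-3,3] | ==
  [18] u=6 | in [-3,3] | out [-1,3] | ==

Converged values:
  [0] [-3,3]
  [1] [-3,3]
  [2] [-3,3]
  [3] [-3,3]
  [4] [-3,2]
  [5] [-3,3]
  [6] [-1,3]

18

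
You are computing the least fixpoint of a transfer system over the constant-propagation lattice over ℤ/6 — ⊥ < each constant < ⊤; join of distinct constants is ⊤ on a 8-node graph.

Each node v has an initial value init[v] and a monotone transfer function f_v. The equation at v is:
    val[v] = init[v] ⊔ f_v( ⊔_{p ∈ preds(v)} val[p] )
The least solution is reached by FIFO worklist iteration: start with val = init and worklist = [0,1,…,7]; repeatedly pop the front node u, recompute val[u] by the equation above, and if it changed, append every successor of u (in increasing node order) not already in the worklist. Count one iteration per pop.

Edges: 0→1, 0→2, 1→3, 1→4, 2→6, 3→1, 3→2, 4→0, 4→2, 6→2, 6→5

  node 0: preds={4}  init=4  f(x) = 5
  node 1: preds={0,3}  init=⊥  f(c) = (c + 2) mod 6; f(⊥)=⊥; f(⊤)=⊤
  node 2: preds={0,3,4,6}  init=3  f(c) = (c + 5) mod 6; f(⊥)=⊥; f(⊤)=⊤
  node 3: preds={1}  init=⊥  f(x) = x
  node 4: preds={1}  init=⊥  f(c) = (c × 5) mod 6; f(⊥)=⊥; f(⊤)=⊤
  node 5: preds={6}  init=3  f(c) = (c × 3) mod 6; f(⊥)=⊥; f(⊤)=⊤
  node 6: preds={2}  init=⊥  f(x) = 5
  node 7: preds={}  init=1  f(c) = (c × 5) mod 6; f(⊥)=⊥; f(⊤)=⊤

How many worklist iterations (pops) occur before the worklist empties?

Worklist (12 pops):
  #1 pop 0: in=⊥ → ⊤ (was 4); enqueue []
  #2 pop 1: in=⊤ → ⊤ (was ⊥); enqueue []
  #3 pop 2: in=⊤ → ⊤ (was 3); enqueue []
  #4 pop 3: in=⊤ → ⊤ (was ⊥); enqueue [1,2]
  #5 pop 4: in=⊤ → ⊤ (was ⊥); enqueue [0]
  #6 pop 5: in=⊥ → 3 (no change)
  #7 pop 6: in=⊤ → 5 (was ⊥); enqueue [5]
  #8 pop 7: in=⊥ → 1 (no change)
  #9 pop 1: in=⊤ → ⊤ (no change)
  #10 pop 2: in=⊤ → ⊤ (no change)
  #11 pop 0: in=⊤ → ⊤ (no change)
  #12 pop 5: in=5 → 3 (no change)

Fixpoint:
  val[0] = ⊤
  val[1] = ⊤
  val[2] = ⊤
  val[3] = ⊤
  val[4] = ⊤
  val[5] = 3
  val[6] = 5
  val[7] = 1

12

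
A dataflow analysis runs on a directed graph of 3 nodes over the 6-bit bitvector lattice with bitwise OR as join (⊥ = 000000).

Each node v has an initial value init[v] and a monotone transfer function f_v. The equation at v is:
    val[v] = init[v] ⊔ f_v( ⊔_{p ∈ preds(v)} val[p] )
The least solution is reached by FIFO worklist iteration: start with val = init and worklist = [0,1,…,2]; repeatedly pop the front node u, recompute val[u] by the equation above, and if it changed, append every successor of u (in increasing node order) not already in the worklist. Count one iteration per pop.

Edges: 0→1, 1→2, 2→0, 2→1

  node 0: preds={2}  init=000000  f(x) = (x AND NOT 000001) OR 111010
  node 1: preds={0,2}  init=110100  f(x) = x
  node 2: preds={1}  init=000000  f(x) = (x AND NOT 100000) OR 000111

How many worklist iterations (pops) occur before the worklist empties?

Trace (6 dequeues):
  [1] u=0 | in 000000 | out 111010 | prev 000000 | push {}
  [2] u=1 | in 111010 | out 111110 | prev 110100 | push {}
  [3] u=2 | in 111110 | out 011111 | prev 000000 | push {0,1}
  [4] u=0 | in 011111 | out 111110 | prev 111010 | push {}
  [5] u=1 | in 111111 | out 111111 | prev 111110 | push {2}
  [6] u=2 | in 111111 | out 011111 | ==

Converged values:
  [0] 111110
  [1] 111111
  [2] 011111

6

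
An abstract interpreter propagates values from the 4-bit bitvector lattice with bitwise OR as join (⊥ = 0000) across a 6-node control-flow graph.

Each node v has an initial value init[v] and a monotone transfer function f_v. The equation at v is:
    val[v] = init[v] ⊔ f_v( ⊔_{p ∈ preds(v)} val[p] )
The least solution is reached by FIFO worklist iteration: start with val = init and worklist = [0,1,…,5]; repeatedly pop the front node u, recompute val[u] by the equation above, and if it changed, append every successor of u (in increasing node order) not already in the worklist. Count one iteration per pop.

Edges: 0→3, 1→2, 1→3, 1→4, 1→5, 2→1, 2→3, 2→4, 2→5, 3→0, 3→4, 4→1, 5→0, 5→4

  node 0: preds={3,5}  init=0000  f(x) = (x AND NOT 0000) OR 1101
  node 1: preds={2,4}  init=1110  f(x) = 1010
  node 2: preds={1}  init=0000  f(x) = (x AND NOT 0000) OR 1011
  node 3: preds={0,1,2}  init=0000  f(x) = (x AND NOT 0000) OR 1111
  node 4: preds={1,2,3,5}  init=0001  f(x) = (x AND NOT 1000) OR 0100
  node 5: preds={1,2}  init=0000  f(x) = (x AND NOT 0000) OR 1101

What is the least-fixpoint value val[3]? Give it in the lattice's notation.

Trace (10 dequeues):
  [1] u=0 | in 0000 | out 1101 | prev 0000 | push {}
  [2] u=1 | in 0001 | out 1110 | ==
  [3] u=2 | in 1110 | out 1111 | prev 0000 | push {1}
  [4] u=3 | in 1111 | out 1111 | prev 0000 | push {0}
  [5] u=4 | in 1111 | out 0111 | prev 0001 | push {}
  [6] u=5 | in 1111 | out 1111 | prev 0000 | push {4}
  [7] u=1 | in 1111 | out 1110 | ==
  [8] u=0 | in 1111 | out 1111 | prev 1101 | push {3}
  [9] u=4 | in 1111 | out 0111 | ==
  [10] u=3 | in 1111 | out 1111 | ==

Converged values:
  [0] 1111
  [1] 1110
  [2] 1111
  [3] 1111
  [4] 0111
  [5] 1111

1111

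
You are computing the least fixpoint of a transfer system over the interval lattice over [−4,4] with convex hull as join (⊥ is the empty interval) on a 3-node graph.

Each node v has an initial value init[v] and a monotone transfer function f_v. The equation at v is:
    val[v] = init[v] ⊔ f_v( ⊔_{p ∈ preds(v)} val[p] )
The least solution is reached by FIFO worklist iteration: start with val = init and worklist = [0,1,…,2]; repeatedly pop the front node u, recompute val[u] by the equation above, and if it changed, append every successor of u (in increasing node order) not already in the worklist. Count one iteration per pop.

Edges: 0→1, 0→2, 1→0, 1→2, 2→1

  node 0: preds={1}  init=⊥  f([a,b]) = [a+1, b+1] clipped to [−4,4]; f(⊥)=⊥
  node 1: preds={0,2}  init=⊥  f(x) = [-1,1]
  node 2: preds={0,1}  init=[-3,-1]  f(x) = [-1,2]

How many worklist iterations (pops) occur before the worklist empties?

6

Trace (6 dequeues):
  [1] u=0 | in ⊥ | out ⊥ | ==
  [2] u=1 | in [-3,-1] | out [-1,1] | prev ⊥ | push {0}
  [3] u=2 | in [-1,1] | out [-3,2] | prev [-3,-1] | push {1}
  [4] u=0 | in [-1,1] | out [0,2] | prev ⊥ | push {2}
  [5] u=1 | in [-3,2] | out [-1,1] | ==
  [6] u=2 | in [-1,2] | out [-3,2] | ==

Converged values:
  [0] [0,2]
  [1] [-1,1]
  [2] [-3,2]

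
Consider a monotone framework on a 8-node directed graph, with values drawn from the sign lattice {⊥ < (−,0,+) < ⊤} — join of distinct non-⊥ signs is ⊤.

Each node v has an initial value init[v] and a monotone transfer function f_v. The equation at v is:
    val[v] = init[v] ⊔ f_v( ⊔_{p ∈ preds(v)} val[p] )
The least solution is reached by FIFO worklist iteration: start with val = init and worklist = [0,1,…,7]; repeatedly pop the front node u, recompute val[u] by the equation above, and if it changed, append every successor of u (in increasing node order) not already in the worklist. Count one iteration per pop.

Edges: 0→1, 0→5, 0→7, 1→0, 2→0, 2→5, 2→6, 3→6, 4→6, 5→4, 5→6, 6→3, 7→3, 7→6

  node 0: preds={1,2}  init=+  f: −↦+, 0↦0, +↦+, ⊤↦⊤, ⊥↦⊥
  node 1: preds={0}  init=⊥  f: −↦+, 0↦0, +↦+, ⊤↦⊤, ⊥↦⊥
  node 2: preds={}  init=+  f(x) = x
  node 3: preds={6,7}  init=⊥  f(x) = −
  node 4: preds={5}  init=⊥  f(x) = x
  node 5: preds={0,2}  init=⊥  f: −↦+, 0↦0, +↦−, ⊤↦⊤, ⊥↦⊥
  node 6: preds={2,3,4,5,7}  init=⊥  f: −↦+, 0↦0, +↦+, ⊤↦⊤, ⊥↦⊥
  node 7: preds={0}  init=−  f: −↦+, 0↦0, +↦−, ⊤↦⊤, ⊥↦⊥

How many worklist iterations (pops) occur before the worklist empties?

12

Trace (12 dequeues):
  [1] u=0 | in + | out + | ==
  [2] u=1 | in + | out + | prev ⊥ | push {0}
  [3] u=2 | in ⊥ | out + | ==
  [4] u=3 | in − | out − | prev ⊥ | push {}
  [5] u=4 | in ⊥ | out ⊥ | ==
  [6] u=5 | in + | out − | prev ⊥ | push {4}
  [7] u=6 | in ⊤ | out ⊤ | prev ⊥ | push {3}
  [8] u=7 | in + | out − | ==
  [9] u=0 | in + | out + | ==
  [10] u=4 | in − | out − | prev ⊥ | push {6}
  [11] u=3 | in ⊤ | out − | ==
  [12] u=6 | in ⊤ | out ⊤ | ==

Converged values:
  [0] +
  [1] +
  [2] +
  [3] −
  [4] −
  [5] −
  [6] ⊤
  [7] −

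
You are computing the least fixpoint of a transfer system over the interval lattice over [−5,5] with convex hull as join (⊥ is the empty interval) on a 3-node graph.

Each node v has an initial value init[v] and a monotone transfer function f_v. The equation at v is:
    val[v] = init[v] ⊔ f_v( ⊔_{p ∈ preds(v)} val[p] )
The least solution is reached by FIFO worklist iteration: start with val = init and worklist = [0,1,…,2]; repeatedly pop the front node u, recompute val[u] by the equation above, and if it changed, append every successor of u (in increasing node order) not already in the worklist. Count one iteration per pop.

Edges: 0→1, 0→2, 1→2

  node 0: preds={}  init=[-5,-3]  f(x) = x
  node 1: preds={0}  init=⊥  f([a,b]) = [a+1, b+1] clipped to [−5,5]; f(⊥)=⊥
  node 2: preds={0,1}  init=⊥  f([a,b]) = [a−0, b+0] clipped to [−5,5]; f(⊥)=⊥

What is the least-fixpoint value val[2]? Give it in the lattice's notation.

[-5,-2]

Trace (3 dequeues):
  [1] u=0 | in ⊥ | out [-5,-3] | ==
  [2] u=1 | in [-5,-3] | out [-4,-2] | prev ⊥ | push {}
  [3] u=2 | in [-5,-2] | out [-5,-2] | prev ⊥ | push {}

Converged values:
  [0] [-5,-3]
  [1] [-4,-2]
  [2] [-5,-2]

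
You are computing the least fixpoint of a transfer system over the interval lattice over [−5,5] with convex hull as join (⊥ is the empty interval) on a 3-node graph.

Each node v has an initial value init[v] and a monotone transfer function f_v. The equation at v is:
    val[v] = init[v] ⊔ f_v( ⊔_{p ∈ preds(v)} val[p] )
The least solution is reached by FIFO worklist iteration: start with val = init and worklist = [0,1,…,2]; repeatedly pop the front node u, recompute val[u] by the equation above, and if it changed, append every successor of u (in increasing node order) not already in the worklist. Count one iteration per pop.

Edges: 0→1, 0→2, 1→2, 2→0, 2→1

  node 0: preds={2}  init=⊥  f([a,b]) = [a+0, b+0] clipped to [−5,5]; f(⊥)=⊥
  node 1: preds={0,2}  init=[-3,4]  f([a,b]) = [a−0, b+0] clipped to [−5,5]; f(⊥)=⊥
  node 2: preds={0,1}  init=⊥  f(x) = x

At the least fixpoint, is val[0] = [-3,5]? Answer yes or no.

Iteration log — 6 steps:
  step 1. node 0  ⊔preds=⊥  new=⊥  stable
  step 2. node 1  ⊔preds=⊥  new=[-3,4]  stable
  step 3. node 2  ⊔preds=[-3,4]  new=[-3,4]  old=⊥  +wl: 0,1
  step 4. node 0  ⊔preds=[-3,4]  new=[-3,4]  old=⊥  +wl: 2
  step 5. node 1  ⊔preds=[-3,4]  new=[-3,4]  stable
  step 6. node 2  ⊔preds=[-3,4]  new=[-3,4]  stable

Least fixpoint reached:
  node 0: [-3,4]
  node 1: [-3,4]
  node 2: [-3,4]

no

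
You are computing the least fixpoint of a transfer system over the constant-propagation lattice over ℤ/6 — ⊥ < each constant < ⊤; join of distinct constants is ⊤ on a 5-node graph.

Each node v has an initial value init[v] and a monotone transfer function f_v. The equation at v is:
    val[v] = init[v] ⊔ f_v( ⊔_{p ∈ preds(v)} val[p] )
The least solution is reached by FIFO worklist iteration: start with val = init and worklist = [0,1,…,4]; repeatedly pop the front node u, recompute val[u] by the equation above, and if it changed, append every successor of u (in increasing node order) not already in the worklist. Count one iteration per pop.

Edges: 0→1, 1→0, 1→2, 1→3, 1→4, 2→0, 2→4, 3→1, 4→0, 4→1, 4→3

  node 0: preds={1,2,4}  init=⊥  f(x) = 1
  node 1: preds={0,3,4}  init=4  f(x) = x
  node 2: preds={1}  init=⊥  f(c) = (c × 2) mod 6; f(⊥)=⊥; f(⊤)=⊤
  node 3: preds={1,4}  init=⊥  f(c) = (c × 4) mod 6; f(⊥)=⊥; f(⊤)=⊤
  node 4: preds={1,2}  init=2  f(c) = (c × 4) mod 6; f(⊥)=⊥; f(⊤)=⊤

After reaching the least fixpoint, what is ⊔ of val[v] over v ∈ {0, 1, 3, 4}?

Iteration log — 8 steps:
  step 1. node 0  ⊔preds=⊤  new=1  old=⊥  +wl: 
  step 2. node 1  ⊔preds=⊤  new=⊤  old=4  +wl: 0
  step 3. node 2  ⊔preds=⊤  new=⊤  old=⊥  +wl: 
  step 4. node 3  ⊔preds=⊤  new=⊤  old=⊥  +wl: 1
  step 5. node 4  ⊔preds=⊤  new=⊤  old=2  +wl: 3
  step 6. node 0  ⊔preds=⊤  new=1  stable
  step 7. node 1  ⊔preds=⊤  new=⊤  stable
  step 8. node 3  ⊔preds=⊤  new=⊤  stable

Least fixpoint reached:
  node 0: 1
  node 1: ⊤
  node 2: ⊤
  node 3: ⊤
  node 4: ⊤

⊤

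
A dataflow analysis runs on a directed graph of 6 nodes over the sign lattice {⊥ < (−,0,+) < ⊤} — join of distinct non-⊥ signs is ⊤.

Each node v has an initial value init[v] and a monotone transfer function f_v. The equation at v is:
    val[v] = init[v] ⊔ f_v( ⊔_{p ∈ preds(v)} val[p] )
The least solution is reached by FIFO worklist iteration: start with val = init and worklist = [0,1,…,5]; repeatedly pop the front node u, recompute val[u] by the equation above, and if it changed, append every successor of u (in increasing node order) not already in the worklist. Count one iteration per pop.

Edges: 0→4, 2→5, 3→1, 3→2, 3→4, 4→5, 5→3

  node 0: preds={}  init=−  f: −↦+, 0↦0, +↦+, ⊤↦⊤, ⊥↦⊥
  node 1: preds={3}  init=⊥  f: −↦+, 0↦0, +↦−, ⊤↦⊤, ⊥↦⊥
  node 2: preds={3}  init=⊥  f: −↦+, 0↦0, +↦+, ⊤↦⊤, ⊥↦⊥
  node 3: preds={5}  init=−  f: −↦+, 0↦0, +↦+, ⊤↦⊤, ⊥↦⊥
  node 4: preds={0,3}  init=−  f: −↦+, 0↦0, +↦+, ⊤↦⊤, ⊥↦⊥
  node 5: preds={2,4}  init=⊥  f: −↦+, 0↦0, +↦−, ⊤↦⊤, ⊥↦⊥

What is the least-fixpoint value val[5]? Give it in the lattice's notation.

Worklist (11 pops):
  #1 pop 0: in=⊥ → − (no change)
  #2 pop 1: in=− → + (was ⊥); enqueue []
  #3 pop 2: in=− → + (was ⊥); enqueue []
  #4 pop 3: in=⊥ → − (no change)
  #5 pop 4: in=− → ⊤ (was −); enqueue []
  #6 pop 5: in=⊤ → ⊤ (was ⊥); enqueue [3]
  #7 pop 3: in=⊤ → ⊤ (was −); enqueue [1,2,4]
  #8 pop 1: in=⊤ → ⊤ (was +); enqueue []
  #9 pop 2: in=⊤ → ⊤ (was +); enqueue [5]
  #10 pop 4: in=⊤ → ⊤ (no change)
  #11 pop 5: in=⊤ → ⊤ (no change)

Fixpoint:
  val[0] = −
  val[1] = ⊤
  val[2] = ⊤
  val[3] = ⊤
  val[4] = ⊤
  val[5] = ⊤

⊤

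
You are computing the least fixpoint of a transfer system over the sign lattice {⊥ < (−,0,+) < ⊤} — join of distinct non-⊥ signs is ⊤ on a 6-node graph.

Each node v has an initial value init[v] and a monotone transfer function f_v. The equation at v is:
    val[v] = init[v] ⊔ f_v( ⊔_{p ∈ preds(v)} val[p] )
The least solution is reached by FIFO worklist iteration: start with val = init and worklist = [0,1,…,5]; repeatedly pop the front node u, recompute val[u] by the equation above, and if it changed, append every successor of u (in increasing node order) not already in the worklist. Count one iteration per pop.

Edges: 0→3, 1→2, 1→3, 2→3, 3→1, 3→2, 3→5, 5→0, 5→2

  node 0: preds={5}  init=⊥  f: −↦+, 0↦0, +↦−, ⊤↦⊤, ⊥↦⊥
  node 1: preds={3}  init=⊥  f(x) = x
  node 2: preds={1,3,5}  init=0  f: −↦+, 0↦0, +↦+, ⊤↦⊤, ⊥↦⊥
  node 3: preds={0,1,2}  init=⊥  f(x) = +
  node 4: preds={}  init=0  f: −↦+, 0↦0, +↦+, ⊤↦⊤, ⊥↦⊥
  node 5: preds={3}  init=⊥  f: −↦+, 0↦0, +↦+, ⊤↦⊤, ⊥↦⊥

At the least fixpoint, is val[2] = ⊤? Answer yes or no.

Worklist (10 pops):
  #1 pop 0: in=⊥ → ⊥ (no change)
  #2 pop 1: in=⊥ → ⊥ (no change)
  #3 pop 2: in=⊥ → 0 (no change)
  #4 pop 3: in=0 → + (was ⊥); enqueue [1,2]
  #5 pop 4: in=⊥ → 0 (no change)
  #6 pop 5: in=+ → + (was ⊥); enqueue [0]
  #7 pop 1: in=+ → + (was ⊥); enqueue [3]
  #8 pop 2: in=+ → ⊤ (was 0); enqueue []
  #9 pop 0: in=+ → − (was ⊥); enqueue []
  #10 pop 3: in=⊤ → + (no change)

Fixpoint:
  val[0] = −
  val[1] = +
  val[2] = ⊤
  val[3] = +
  val[4] = 0
  val[5] = +

yes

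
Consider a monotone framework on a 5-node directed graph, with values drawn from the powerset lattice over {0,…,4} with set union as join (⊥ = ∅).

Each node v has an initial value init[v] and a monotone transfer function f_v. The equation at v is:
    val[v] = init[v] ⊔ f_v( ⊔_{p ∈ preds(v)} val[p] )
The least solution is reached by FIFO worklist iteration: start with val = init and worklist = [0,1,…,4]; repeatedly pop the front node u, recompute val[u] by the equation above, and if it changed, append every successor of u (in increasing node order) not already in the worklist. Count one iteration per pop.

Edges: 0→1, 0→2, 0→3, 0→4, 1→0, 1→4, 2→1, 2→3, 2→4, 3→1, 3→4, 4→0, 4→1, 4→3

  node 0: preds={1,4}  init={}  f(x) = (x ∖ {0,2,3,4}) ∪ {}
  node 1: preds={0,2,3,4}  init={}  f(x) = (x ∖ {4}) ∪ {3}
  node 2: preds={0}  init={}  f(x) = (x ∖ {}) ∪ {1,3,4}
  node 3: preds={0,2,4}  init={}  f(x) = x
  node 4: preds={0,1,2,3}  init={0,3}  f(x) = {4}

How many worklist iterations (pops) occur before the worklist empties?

13

Iteration log — 13 steps:
  step 1. node 0  ⊔preds={0,3}  new={}  stable
  step 2. node 1  ⊔preds={0,3}  new={0,3}  old={}  +wl: 0
  step 3. node 2  ⊔preds={}  new={1,3,4}  old={}  +wl: 1
  step 4. node 3  ⊔preds={0,1,3,4}  new={0,1,3,4}  old={}  +wl: 
  step 5. node 4  ⊔preds={0,1,3,4}  new={0,3,4}  old={0,3}  +wl: 3
  step 6. node 0  ⊔preds={0,3,4}  new={}  stable
  step 7. node 1  ⊔preds={0,1,3,4}  new={0,1,3}  old={0,3}  +wl: 0,4
  step 8. node 3  ⊔preds={0,1,3,4}  new={0,1,3,4}  stable
  step 9. node 0  ⊔preds={0,1,3,4}  new={1}  old={}  +wl: 1,2,3
  step 10. node 4  ⊔preds={0,1,3,4}  new={0,3,4}  stable
  step 11. node 1  ⊔preds={0,1,3,4}  new={0,1,3}  stable
  step 12. node 2  ⊔preds={1}  new={1,3,4}  stable
  step 13. node 3  ⊔preds={0,1,3,4}  new={0,1,3,4}  stable

Least fixpoint reached:
  node 0: {1}
  node 1: {0,1,3}
  node 2: {1,3,4}
  node 3: {0,1,3,4}
  node 4: {0,3,4}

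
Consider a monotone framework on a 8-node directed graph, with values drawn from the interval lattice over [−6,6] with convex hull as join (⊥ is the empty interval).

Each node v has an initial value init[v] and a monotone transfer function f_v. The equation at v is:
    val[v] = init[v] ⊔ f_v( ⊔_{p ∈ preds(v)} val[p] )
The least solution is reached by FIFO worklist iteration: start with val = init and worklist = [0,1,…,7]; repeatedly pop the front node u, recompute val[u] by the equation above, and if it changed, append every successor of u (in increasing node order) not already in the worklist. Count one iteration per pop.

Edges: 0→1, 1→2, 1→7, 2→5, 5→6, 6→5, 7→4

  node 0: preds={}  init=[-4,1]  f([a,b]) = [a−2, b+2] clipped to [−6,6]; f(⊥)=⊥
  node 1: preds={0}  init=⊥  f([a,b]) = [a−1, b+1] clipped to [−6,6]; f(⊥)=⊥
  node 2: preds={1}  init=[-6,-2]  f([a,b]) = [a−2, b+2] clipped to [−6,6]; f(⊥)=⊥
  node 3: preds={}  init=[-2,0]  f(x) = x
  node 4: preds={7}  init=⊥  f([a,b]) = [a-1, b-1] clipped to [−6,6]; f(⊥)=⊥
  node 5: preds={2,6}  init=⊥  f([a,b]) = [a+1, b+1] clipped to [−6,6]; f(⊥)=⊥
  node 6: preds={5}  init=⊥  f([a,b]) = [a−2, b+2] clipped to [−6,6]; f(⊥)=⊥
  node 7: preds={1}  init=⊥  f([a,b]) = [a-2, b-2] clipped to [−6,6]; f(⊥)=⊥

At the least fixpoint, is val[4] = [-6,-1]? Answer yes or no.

yes

Worklist (11 pops):
  #1 pop 0: in=⊥ → [-4,1] (no change)
  #2 pop 1: in=[-4,1] → [-5,2] (was ⊥); enqueue []
  #3 pop 2: in=[-5,2] → [-6,4] (was [-6,-2]); enqueue []
  #4 pop 3: in=⊥ → [-2,0] (no change)
  #5 pop 4: in=⊥ → ⊥ (no change)
  #6 pop 5: in=[-6,4] → [-5,5] (was ⊥); enqueue []
  #7 pop 6: in=[-5,5] → [-6,6] (was ⊥); enqueue [5]
  #8 pop 7: in=[-5,2] → [-6,0] (was ⊥); enqueue [4]
  #9 pop 5: in=[-6,6] → [-5,6] (was [-5,5]); enqueue [6]
  #10 pop 4: in=[-6,0] → [-6,-1] (was ⊥); enqueue []
  #11 pop 6: in=[-5,6] → [-6,6] (no change)

Fixpoint:
  val[0] = [-4,1]
  val[1] = [-5,2]
  val[2] = [-6,4]
  val[3] = [-2,0]
  val[4] = [-6,-1]
  val[5] = [-5,6]
  val[6] = [-6,6]
  val[7] = [-6,0]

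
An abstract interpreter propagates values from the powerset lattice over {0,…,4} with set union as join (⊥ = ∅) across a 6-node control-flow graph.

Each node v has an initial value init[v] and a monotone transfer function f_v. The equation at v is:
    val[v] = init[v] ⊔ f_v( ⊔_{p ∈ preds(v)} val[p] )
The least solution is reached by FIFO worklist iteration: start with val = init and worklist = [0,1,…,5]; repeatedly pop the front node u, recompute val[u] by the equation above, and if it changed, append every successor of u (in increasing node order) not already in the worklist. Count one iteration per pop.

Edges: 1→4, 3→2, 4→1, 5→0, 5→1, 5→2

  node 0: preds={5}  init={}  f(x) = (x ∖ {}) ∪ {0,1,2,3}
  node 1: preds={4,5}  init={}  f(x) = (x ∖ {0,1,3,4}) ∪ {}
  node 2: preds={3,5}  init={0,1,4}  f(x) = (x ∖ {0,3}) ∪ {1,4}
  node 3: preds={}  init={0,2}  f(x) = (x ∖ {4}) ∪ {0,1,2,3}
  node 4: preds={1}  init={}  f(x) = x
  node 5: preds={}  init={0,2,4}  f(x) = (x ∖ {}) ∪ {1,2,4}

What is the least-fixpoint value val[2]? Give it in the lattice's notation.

{0,1,2,4}

Iteration log — 9 steps:
  step 1. node 0  ⊔preds={0,2,4}  new={0,1,2,3,4}  old={}  +wl: 
  step 2. node 1  ⊔preds={0,2,4}  new={2}  old={}  +wl: 
  step 3. node 2  ⊔preds={0,2,4}  new={0,1,2,4}  old={0,1,4}  +wl: 
  step 4. node 3  ⊔preds={}  new={0,1,2,3}  old={0,2}  +wl: 2
  step 5. node 4  ⊔preds={2}  new={2}  old={}  +wl: 1
  step 6. node 5  ⊔preds={}  new={0,1,2,4}  old={0,2,4}  +wl: 0
  step 7. node 2  ⊔preds={0,1,2,3,4}  new={0,1,2,4}  stable
  step 8. node 1  ⊔preds={0,1,2,4}  new={2}  stable
  step 9. node 0  ⊔preds={0,1,2,4}  new={0,1,2,3,4}  stable

Least fixpoint reached:
  node 0: {0,1,2,3,4}
  node 1: {2}
  node 2: {0,1,2,4}
  node 3: {0,1,2,3}
  node 4: {2}
  node 5: {0,1,2,4}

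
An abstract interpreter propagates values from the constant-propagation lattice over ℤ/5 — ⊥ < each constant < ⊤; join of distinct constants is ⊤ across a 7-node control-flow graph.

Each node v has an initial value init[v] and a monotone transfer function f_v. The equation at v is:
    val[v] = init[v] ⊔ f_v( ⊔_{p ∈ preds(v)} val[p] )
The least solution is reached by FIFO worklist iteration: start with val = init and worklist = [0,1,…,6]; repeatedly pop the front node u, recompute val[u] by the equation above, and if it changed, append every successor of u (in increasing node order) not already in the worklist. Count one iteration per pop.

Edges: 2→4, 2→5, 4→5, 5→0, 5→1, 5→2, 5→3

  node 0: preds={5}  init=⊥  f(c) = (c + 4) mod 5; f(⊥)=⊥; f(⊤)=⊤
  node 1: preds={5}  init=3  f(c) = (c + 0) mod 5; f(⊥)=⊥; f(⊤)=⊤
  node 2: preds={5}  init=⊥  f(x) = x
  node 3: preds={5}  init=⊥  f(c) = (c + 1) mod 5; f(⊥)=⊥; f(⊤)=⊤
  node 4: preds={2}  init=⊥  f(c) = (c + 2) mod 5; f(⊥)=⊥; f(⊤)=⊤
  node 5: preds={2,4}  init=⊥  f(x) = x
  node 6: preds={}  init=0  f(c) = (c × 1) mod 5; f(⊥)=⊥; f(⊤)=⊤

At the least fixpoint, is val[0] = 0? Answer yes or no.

no

Worklist (7 pops):
  #1 pop 0: in=⊥ → ⊥ (no change)
  #2 pop 1: in=⊥ → 3 (no change)
  #3 pop 2: in=⊥ → ⊥ (no change)
  #4 pop 3: in=⊥ → ⊥ (no change)
  #5 pop 4: in=⊥ → ⊥ (no change)
  #6 pop 5: in=⊥ → ⊥ (no change)
  #7 pop 6: in=⊥ → 0 (no change)

Fixpoint:
  val[0] = ⊥
  val[1] = 3
  val[2] = ⊥
  val[3] = ⊥
  val[4] = ⊥
  val[5] = ⊥
  val[6] = 0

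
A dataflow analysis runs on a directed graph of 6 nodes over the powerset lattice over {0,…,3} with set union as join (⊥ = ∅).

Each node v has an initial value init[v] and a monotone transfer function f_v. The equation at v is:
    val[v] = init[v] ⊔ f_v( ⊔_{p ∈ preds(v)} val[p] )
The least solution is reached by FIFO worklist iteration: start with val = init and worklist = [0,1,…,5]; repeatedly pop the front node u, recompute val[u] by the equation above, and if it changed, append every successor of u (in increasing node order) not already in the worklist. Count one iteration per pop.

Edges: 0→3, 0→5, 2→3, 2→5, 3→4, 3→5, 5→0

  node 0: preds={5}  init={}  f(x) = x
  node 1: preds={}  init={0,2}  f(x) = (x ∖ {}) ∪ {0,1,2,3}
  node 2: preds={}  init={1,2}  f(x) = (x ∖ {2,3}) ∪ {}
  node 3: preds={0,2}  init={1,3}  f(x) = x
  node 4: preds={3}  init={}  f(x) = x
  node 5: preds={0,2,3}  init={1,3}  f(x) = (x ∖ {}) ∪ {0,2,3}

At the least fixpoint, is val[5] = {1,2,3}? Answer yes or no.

no

Iteration log — 10 steps:
  step 1. node 0  ⊔preds={1,3}  new={1,3}  old={}  +wl: 
  step 2. node 1  ⊔preds={}  new={0,1,2,3}  old={0,2}  +wl: 
  step 3. node 2  ⊔preds={}  new={1,2}  stable
  step 4. node 3  ⊔preds={1,2,3}  new={1,2,3}  old={1,3}  +wl: 
  step 5. node 4  ⊔preds={1,2,3}  new={1,2,3}  old={}  +wl: 
  step 6. node 5  ⊔preds={1,2,3}  new={0,1,2,3}  old={1,3}  +wl: 0
  step 7. node 0  ⊔preds={0,1,2,3}  new={0,1,2,3}  old={1,3}  +wl: 3,5
  step 8. node 3  ⊔preds={0,1,2,3}  new={0,1,2,3}  old={1,2,3}  +wl: 4
  step 9. node 5  ⊔preds={0,1,2,3}  new={0,1,2,3}  stable
  step 10. node 4  ⊔preds={0,1,2,3}  new={0,1,2,3}  old={1,2,3}  +wl: 

Least fixpoint reached:
  node 0: {0,1,2,3}
  node 1: {0,1,2,3}
  node 2: {1,2}
  node 3: {0,1,2,3}
  node 4: {0,1,2,3}
  node 5: {0,1,2,3}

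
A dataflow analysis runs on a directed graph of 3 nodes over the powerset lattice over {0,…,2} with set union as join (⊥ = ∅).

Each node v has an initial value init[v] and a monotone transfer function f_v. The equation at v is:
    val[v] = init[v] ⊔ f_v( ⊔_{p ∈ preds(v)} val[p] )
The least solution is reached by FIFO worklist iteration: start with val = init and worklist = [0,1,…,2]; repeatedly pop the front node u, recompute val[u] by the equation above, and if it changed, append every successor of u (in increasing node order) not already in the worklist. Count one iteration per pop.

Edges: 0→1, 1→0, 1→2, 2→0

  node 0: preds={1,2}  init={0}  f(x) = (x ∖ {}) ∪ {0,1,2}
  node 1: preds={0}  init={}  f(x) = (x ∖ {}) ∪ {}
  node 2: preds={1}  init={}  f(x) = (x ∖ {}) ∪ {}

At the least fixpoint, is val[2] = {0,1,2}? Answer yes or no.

yes

Worklist (4 pops):
  #1 pop 0: in={} → {0,1,2} (was {0}); enqueue []
  #2 pop 1: in={0,1,2} → {0,1,2} (was {}); enqueue [0]
  #3 pop 2: in={0,1,2} → {0,1,2} (was {}); enqueue []
  #4 pop 0: in={0,1,2} → {0,1,2} (no change)

Fixpoint:
  val[0] = {0,1,2}
  val[1] = {0,1,2}
  val[2] = {0,1,2}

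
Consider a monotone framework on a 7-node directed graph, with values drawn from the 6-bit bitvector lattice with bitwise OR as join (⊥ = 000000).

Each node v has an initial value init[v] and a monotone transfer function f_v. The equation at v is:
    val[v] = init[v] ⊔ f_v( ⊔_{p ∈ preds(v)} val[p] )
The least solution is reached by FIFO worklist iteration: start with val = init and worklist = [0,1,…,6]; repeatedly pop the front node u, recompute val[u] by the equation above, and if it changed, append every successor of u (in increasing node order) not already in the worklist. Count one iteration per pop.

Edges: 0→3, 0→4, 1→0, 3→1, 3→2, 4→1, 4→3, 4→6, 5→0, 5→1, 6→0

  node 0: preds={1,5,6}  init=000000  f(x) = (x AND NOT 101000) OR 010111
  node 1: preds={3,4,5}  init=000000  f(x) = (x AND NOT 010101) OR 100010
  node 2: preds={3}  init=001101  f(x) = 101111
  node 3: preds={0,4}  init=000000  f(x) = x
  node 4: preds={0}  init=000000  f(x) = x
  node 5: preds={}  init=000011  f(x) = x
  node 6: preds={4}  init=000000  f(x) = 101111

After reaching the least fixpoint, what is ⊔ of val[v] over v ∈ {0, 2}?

111111

Worklist (11 pops):
  #1 pop 0: in=000011 → 010111 (was 000000); enqueue []
  #2 pop 1: in=000011 → 100010 (was 000000); enqueue [0]
  #3 pop 2: in=000000 → 101111 (was 001101); enqueue []
  #4 pop 3: in=010111 → 010111 (was 000000); enqueue [1,2]
  #5 pop 4: in=010111 → 010111 (was 000000); enqueue [3]
  #6 pop 5: in=000000 → 000011 (no change)
  #7 pop 6: in=010111 → 101111 (was 000000); enqueue []
  #8 pop 0: in=101111 → 010111 (no change)
  #9 pop 1: in=010111 → 100010 (no change)
  #10 pop 2: in=010111 → 101111 (no change)
  #11 pop 3: in=010111 → 010111 (no change)

Fixpoint:
  val[0] = 010111
  val[1] = 100010
  val[2] = 101111
  val[3] = 010111
  val[4] = 010111
  val[5] = 000011
  val[6] = 101111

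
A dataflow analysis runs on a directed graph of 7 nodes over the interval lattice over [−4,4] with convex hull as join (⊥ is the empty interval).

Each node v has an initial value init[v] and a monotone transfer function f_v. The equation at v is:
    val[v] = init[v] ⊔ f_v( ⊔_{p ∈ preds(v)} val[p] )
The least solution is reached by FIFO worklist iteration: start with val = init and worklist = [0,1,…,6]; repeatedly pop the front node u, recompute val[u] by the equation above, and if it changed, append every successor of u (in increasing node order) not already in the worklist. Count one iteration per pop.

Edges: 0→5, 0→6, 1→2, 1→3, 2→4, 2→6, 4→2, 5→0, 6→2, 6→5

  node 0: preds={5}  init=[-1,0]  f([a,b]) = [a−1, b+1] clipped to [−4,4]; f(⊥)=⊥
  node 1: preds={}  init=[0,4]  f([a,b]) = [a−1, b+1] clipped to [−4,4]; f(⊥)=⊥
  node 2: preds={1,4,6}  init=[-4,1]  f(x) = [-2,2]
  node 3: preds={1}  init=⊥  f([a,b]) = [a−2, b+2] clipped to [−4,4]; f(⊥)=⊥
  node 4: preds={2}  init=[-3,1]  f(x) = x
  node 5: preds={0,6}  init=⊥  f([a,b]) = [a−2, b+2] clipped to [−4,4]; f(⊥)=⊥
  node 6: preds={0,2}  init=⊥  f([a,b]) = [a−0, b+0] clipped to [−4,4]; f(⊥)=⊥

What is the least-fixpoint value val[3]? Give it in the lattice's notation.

[-2,4]

Trace (17 dequeues):
  [1] u=0 | in ⊥ | out [-1,0] | ==
  [2] u=1 | in ⊥ | out [0,4] | ==
  [3] u=2 | in [-3,4] | out [-4,2] | prev [-4,1] | push {}
  [4] u=3 | in [0,4] | out [-2,4] | prev ⊥ | push {}
  [5] u=4 | in [-4,2] | out [-4,2] | prev [-3,1] | push {2}
  [6] u=5 | in [-1,0] | out [-3,2] | prev ⊥ | push {0}
  [7] u=6 | in [-4,2] | out [-4,2] | prev ⊥ | push {5}
  [8] u=2 | in [-4,4] | out [-4,2] | ==
  [9] u=0 | in [-3,2] | out [-4,3] | prev [-1,0] | push {6}
  [10] u=5 | in [-4,3] | out [-4,4] | prev [-3,2] | push {0}
  [11] u=6 | in [-4,3] | out [-4,3] | prev [-4,2] | push {2,5}
  [12] u=0 | in [-4,4] | out [-4,4] | prev [-4,3] | push {6}
  [13] u=2 | in [-4,4] | out [-4,2] | ==
  [14] u=5 | in [-4,4] | out [-4,4] | ==
  [15] u=6 | in [-4,4] | out [-4,4] | prev [-4,3] | push {2,5}
  [16] u=2 | in [-4,4] | out [-4,2] | ==
  [17] u=5 | in [-4,4] | out [-4,4] | ==

Converged values:
  [0] [-4,4]
  [1] [0,4]
  [2] [-4,2]
  [3] [-2,4]
  [4] [-4,2]
  [5] [-4,4]
  [6] [-4,4]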